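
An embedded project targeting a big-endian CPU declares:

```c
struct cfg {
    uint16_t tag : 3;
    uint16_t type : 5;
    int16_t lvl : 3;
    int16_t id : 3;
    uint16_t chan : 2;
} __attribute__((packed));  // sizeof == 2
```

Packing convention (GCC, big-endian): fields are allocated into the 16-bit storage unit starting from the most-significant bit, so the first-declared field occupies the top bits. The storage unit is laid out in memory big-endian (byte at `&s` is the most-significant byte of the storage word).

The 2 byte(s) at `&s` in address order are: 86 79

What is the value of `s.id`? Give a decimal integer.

[0]=0x86 [1]=0x79 (big-endian) → word 0x8679
tag [13+:3] = (word>>13) & 0x7 = 4
type [8+:5] = (word>>8) & 0x1f = 6
lvl [5+:3] = (word>>5) & 0x7 = 3
id [2+:3] = (word>>2) & 0x7 = 6  ←
chan [0+:2] = (word>>0) & 0x3 = 1
id signed 3b, MSB=1: 6 - 8 = -2

-2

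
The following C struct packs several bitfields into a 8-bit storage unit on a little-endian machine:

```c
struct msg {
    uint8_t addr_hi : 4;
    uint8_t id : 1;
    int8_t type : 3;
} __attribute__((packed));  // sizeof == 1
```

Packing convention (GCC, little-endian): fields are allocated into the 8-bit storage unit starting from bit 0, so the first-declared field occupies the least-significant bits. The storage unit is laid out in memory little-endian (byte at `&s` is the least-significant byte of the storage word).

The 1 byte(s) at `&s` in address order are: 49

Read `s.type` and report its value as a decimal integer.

[0]=0x49 (little-endian) → word 0x49
addr_hi:4 @ bit 0 → (0x49>>0)&0xf = 0x9
id:1 @ bit 4 → (0x49>>4)&0x1 = 0x0
type:3 @ bit 5 → (0x49>>5)&0x7 = 0x2  ←
type signed 3b, MSB=0: value = 2

2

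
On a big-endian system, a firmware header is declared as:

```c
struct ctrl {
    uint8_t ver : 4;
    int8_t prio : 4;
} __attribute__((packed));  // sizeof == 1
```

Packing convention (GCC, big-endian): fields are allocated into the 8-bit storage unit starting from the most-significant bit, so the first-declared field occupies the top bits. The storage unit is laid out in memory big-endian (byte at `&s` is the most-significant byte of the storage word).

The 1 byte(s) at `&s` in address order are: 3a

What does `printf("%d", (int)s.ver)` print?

[0]=0x3a (big-endian) → word 0x3a
ver:4 @ bit 4 → (0x3a>>4)&0xf = 0x3  ←
prio:4 @ bit 0 → (0x3a>>0)&0xf = 0xa

3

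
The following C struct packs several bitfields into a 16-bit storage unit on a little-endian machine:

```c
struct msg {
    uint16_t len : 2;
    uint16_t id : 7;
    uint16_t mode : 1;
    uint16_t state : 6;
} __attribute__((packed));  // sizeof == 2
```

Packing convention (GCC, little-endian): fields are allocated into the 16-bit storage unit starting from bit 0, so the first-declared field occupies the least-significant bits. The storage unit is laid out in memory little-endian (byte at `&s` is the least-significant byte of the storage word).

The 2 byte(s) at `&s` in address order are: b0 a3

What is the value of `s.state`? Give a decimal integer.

40

[0]=0xb0 [1]=0xa3 (little-endian) → word 0xa3b0
len:2 @ bit 0 → (0xa3b0>>0)&0x3 = 0x0
id:7 @ bit 2 → (0xa3b0>>2)&0x7f = 0x6c
mode:1 @ bit 9 → (0xa3b0>>9)&0x1 = 0x1
state:6 @ bit 10 → (0xa3b0>>10)&0x3f = 0x28  ←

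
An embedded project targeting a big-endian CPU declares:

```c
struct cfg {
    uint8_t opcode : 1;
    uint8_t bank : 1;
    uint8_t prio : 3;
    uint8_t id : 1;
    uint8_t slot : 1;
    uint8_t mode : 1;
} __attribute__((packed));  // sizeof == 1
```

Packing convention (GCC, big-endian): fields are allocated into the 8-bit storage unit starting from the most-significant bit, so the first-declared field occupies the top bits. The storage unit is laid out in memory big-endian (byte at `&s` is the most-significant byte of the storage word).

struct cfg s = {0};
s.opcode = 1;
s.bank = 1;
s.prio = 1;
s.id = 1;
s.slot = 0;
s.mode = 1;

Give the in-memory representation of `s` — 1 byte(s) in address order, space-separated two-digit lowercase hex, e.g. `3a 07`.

cd

opcode (1b) val=1 bits=0x1 at bit 7: 0x80
bank (1b) val=1 bits=0x1 at bit 6: 0xc0
prio (3b) val=1 bits=0x1 at bit 3: 0xc8
id (1b) val=1 bits=0x1 at bit 2: 0xcc
slot (1b) val=0 bits=0x0 at bit 1: 0xcc
mode (1b) val=1 bits=0x1 at bit 0: 0xcd
word = 0xcd → big-endian bytes:
  [0]=0xcd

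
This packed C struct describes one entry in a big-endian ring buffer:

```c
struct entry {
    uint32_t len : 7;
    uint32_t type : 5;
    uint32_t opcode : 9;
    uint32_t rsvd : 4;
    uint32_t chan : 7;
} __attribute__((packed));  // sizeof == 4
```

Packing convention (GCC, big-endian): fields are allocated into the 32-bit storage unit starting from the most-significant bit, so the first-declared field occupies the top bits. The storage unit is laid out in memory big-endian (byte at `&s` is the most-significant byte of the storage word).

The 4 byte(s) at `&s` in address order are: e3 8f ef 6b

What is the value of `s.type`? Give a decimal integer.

[0]=0xe3 [1]=0x8f [2]=0xef [3]=0x6b (big-endian) → word 0xe38fef6b
len:7 @ bit 25 → (0xe38fef6b>>25)&0x7f = 0x71
type:5 @ bit 20 → (0xe38fef6b>>20)&0x1f = 0x18  ←
opcode:9 @ bit 11 → (0xe38fef6b>>11)&0x1ff = 0x1fd
rsvd:4 @ bit 7 → (0xe38fef6b>>7)&0xf = 0xe
chan:7 @ bit 0 → (0xe38fef6b>>0)&0x7f = 0x6b

24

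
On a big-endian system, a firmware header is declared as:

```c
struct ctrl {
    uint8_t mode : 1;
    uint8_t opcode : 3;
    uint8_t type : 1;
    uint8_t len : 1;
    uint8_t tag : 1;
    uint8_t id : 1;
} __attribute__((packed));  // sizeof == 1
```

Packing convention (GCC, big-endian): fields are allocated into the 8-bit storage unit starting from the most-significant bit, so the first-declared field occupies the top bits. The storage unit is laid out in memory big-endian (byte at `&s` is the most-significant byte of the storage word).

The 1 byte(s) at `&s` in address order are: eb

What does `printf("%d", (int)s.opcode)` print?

[0]=0xeb (big-endian) → word 0xeb
mode:1 @ bit 7 → (0xeb>>7)&0x1 = 0x1
opcode:3 @ bit 4 → (0xeb>>4)&0x7 = 0x6  ←
type:1 @ bit 3 → (0xeb>>3)&0x1 = 0x1
len:1 @ bit 2 → (0xeb>>2)&0x1 = 0x0
tag:1 @ bit 1 → (0xeb>>1)&0x1 = 0x1
id:1 @ bit 0 → (0xeb>>0)&0x1 = 0x1

6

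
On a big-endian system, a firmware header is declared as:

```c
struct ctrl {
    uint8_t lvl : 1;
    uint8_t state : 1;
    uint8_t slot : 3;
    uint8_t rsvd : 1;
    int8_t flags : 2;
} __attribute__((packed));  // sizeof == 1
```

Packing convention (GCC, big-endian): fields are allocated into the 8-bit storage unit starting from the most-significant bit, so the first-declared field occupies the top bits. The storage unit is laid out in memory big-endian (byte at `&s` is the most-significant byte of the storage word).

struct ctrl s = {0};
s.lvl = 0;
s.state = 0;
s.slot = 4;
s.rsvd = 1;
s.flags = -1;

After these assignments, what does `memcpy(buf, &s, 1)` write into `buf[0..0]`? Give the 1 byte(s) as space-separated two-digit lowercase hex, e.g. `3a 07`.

[7+:1] lvl=0 & 0x1 = 0x0; word=0x00
[6+:1] state=0 & 0x1 = 0x0; word=0x00
[3+:3] slot=4 & 0x7 = 0x4; word=0x20
[2+:1] rsvd=1 & 0x1 = 0x1; word=0x24
[0+:2] flags=-1 & 0x3 = 0x3; word=0x27
word = 0x27 → big-endian bytes:
  [0]=0x27

27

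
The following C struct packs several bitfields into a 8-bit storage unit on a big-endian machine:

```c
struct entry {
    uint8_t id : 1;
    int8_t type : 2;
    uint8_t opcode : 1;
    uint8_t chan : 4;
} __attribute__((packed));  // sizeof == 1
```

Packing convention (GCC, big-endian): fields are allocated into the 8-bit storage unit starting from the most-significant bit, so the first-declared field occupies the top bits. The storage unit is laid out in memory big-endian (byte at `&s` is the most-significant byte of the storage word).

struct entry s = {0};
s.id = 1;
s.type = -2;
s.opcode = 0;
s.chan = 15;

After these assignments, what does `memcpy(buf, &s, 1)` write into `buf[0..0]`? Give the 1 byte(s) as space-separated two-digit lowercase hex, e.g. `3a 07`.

id (1b) val=1 bits=0x1 at bit 7: 0x80
type (2b) val=-2 bits=0x2 at bit 5: 0xc0
opcode (1b) val=0 bits=0x0 at bit 4: 0xc0
chan (4b) val=15 bits=0xf at bit 0: 0xcf
word = 0xcf → big-endian bytes:
  [0]=0xcf

cf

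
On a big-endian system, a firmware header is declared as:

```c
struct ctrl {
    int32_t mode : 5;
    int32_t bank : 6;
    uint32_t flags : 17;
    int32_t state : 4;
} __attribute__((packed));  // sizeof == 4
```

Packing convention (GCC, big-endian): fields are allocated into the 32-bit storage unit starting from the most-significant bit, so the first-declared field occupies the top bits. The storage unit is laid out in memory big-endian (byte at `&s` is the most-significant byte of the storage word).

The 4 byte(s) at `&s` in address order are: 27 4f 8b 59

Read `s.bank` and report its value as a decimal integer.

[0]=0x27 [1]=0x4f [2]=0x8b [3]=0x59 (big-endian) → word 0x274f8b59
mode:5 @ bit 27 → (0x274f8b59>>27)&0x1f = 0x4
bank:6 @ bit 21 → (0x274f8b59>>21)&0x3f = 0x3a  ←
flags:17 @ bit 4 → (0x274f8b59>>4)&0x1ffff = 0xf8b5
state:4 @ bit 0 → (0x274f8b59>>0)&0xf = 0x9
bank signed 6b, MSB=1: 58 - 64 = -6

-6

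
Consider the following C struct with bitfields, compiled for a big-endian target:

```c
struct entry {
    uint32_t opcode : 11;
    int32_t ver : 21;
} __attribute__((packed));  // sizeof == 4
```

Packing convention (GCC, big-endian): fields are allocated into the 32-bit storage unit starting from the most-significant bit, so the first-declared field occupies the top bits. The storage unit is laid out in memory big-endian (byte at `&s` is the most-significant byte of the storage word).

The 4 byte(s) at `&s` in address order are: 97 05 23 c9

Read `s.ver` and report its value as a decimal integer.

336841

[0]=0x97 [1]=0x05 [2]=0x23 [3]=0xc9 (big-endian) → word 0x970523c9
opcode:11 @ bit 21 → (0x970523c9>>21)&0x7ff = 0x4b8
ver:21 @ bit 0 → (0x970523c9>>0)&0x1fffff = 0x523c9  ←
ver signed 21b, MSB=0: value = 336841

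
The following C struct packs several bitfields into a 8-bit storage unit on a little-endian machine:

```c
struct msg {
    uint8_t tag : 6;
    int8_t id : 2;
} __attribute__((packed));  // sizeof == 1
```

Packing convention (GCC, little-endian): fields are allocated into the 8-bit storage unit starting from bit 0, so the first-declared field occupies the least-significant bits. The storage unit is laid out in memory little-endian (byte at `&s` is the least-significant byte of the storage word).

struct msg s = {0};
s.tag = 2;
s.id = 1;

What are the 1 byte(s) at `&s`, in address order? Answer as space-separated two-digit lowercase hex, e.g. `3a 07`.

tag (6b) val=2 bits=0x2 at bit 0: 0x02
id (2b) val=1 bits=0x1 at bit 6: 0x42
word = 0x42 → little-endian bytes:
  [0]=0x42

42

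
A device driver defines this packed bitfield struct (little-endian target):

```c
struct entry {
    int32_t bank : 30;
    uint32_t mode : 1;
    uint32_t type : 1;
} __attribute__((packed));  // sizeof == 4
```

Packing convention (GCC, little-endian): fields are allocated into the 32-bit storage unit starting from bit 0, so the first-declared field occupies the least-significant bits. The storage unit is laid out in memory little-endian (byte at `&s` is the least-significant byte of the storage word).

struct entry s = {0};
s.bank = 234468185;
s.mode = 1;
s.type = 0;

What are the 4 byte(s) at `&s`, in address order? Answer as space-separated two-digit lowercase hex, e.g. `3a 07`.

bank (30b) val=234468185 bits=0xdf9b359 at bit 0: 0x0df9b359
mode (1b) val=1 bits=0x1 at bit 30: 0x4df9b359
type (1b) val=0 bits=0x0 at bit 31: 0x4df9b359
word = 0x4df9b359 → little-endian bytes:
  [0]=0x59  [1]=0xb3  [2]=0xf9  [3]=0x4d

59 b3 f9 4d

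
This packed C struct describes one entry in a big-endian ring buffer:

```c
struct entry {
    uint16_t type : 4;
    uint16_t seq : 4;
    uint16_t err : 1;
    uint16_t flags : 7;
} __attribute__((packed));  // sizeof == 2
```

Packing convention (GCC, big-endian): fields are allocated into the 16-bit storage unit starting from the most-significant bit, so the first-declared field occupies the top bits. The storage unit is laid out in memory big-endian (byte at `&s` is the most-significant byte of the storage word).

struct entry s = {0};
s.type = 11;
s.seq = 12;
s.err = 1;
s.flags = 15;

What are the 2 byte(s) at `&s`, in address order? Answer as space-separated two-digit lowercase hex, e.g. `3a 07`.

bc 8f

type (4b) val=11 bits=0xb at bit 12: 0xb000
seq (4b) val=12 bits=0xc at bit 8: 0xbc00
err (1b) val=1 bits=0x1 at bit 7: 0xbc80
flags (7b) val=15 bits=0xf at bit 0: 0xbc8f
word = 0xbc8f → big-endian bytes:
  [0]=0xbc  [1]=0x8f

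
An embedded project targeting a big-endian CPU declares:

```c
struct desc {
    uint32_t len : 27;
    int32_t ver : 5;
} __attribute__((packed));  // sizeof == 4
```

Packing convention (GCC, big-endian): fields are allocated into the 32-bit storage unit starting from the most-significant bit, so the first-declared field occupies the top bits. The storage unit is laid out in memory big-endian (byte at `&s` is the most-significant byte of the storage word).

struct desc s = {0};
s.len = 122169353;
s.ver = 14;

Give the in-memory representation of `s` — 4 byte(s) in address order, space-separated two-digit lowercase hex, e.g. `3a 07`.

e9 05 01 2e

len:27 = 122169353 → 0x7482809 << 5 → word 0xe9050120
ver:5 = 14 → 0xe << 0 → word 0xe905012e
word = 0xe905012e → big-endian bytes:
  [0]=0xe9  [1]=0x05  [2]=0x01  [3]=0x2e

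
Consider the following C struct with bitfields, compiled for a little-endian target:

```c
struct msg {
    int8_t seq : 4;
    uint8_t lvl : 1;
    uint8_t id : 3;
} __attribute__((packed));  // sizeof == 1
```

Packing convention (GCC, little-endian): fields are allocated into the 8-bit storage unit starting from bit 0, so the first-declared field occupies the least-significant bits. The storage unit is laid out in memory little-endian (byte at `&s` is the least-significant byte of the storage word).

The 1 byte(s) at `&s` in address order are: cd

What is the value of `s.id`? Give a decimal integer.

[0]=0xcd (little-endian) → word 0xcd
seq:4 @ bit 0 → (0xcd>>0)&0xf = 0xd
lvl:1 @ bit 4 → (0xcd>>4)&0x1 = 0x0
id:3 @ bit 5 → (0xcd>>5)&0x7 = 0x6  ←

6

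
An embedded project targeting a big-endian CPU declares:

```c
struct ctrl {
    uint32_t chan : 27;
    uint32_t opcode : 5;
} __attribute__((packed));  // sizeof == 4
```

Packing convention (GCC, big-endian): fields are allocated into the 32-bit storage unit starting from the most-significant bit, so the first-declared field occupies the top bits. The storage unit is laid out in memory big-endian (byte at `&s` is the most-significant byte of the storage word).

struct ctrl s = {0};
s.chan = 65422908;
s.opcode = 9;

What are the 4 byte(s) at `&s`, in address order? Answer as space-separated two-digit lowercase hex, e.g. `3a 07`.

7c c8 c7 89

chan (27b) val=65422908 bits=0x3e6463c at bit 5: 0x7cc8c780
opcode (5b) val=9 bits=0x9 at bit 0: 0x7cc8c789
word = 0x7cc8c789 → big-endian bytes:
  [0]=0x7c  [1]=0xc8  [2]=0xc7  [3]=0x89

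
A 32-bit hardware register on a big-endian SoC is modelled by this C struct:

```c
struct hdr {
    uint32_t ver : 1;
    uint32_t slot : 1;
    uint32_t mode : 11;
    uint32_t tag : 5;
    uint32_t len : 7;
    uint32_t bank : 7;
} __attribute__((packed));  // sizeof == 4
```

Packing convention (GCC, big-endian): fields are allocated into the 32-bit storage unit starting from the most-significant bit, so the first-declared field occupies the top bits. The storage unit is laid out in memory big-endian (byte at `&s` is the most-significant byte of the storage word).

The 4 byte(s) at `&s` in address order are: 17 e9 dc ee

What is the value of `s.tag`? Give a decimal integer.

[0]=0x17 [1]=0xe9 [2]=0xdc [3]=0xee (big-endian) → word 0x17e9dcee
ver:1 @ bit 31 → (0x17e9dcee>>31)&0x1 = 0x0
slot:1 @ bit 30 → (0x17e9dcee>>30)&0x1 = 0x0
mode:11 @ bit 19 → (0x17e9dcee>>19)&0x7ff = 0x2fd
tag:5 @ bit 14 → (0x17e9dcee>>14)&0x1f = 0x7  ←
len:7 @ bit 7 → (0x17e9dcee>>7)&0x7f = 0x39
bank:7 @ bit 0 → (0x17e9dcee>>0)&0x7f = 0x6e

7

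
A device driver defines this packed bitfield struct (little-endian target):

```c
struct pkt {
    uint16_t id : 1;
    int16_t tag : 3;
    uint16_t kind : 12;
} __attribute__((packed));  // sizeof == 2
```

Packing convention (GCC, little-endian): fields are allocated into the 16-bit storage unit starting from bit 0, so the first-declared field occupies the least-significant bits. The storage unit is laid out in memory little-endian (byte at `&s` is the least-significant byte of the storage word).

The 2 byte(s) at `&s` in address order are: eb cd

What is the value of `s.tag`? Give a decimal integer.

-3

[0]=0xeb [1]=0xcd (little-endian) → word 0xcdeb
id [0+:1] = (word>>0) & 0x1 = 1
tag [1+:3] = (word>>1) & 0x7 = 5  ←
kind [4+:12] = (word>>4) & 0xfff = 3294
tag signed 3b, MSB=1: 5 - 8 = -3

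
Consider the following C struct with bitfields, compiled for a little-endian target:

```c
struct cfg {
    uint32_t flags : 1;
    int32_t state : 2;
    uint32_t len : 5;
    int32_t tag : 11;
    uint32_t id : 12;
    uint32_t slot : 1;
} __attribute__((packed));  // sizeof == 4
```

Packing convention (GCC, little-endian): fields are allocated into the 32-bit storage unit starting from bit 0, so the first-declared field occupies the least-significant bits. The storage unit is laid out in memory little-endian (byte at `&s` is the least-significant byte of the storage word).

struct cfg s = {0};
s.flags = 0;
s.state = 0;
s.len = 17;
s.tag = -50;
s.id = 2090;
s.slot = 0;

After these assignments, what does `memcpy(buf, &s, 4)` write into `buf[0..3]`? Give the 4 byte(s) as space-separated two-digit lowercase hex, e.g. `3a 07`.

88 ce 57 41

[0+:1] flags=0 & 0x1 = 0x0; word=0x00000000
[1+:2] state=0 & 0x3 = 0x0; word=0x00000000
[3+:5] len=17 & 0x1f = 0x11; word=0x00000088
[8+:11] tag=-50 & 0x7ff = 0x7ce; word=0x0007ce88
[19+:12] id=2090 & 0xfff = 0x82a; word=0x4157ce88
[31+:1] slot=0 & 0x1 = 0x0; word=0x4157ce88
word = 0x4157ce88 → little-endian bytes:
  [0]=0x88  [1]=0xce  [2]=0x57  [3]=0x41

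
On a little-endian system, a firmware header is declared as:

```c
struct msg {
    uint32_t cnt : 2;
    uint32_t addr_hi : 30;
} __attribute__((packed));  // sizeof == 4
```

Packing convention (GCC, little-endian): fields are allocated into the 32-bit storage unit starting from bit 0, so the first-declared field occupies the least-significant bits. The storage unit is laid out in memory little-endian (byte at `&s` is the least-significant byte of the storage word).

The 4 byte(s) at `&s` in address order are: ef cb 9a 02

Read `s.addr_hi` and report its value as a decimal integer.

10924795

[0]=0xef [1]=0xcb [2]=0x9a [3]=0x02 (little-endian) → word 0x029acbef
cnt [0+:2] = (word>>0) & 0x3 = 3
addr_hi [2+:30] = (word>>2) & 0x3fffffff = 10924795  ←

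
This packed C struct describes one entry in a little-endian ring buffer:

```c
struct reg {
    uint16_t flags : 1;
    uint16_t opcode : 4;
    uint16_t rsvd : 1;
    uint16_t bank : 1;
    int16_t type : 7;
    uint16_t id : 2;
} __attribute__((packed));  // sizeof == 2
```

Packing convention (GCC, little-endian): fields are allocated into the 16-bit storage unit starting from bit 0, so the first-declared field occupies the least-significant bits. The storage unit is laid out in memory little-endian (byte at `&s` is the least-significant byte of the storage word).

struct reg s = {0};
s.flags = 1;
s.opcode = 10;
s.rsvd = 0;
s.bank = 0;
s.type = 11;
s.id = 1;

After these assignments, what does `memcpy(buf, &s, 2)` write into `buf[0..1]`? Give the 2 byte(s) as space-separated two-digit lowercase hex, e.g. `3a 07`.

95 45

[0+:1] flags=1 & 0x1 = 0x1; word=0x0001
[1+:4] opcode=10 & 0xf = 0xa; word=0x0015
[5+:1] rsvd=0 & 0x1 = 0x0; word=0x0015
[6+:1] bank=0 & 0x1 = 0x0; word=0x0015
[7+:7] type=11 & 0x7f = 0xb; word=0x0595
[14+:2] id=1 & 0x3 = 0x1; word=0x4595
word = 0x4595 → little-endian bytes:
  [0]=0x95  [1]=0x45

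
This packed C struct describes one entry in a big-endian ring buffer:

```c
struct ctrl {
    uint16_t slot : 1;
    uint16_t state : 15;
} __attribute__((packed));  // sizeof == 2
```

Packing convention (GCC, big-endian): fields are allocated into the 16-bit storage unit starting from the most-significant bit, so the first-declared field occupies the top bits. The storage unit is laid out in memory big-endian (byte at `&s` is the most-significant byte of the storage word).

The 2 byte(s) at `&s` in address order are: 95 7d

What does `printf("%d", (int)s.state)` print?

[0]=0x95 [1]=0x7d (big-endian) → word 0x957d
slot [15+:1] = (word>>15) & 0x1 = 1
state [0+:15] = (word>>0) & 0x7fff = 5501  ←

5501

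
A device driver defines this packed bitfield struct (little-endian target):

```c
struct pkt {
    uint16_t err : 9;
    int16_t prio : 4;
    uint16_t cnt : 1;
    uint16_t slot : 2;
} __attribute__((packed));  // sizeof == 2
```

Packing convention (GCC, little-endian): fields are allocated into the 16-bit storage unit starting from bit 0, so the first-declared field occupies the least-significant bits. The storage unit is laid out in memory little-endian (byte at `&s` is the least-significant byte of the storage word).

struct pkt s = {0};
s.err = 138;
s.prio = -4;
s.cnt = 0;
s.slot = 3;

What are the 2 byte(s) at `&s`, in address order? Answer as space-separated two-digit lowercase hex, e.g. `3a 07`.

8a d8

[0+:9] err=138 & 0x1ff = 0x8a; word=0x008a
[9+:4] prio=-4 & 0xf = 0xc; word=0x188a
[13+:1] cnt=0 & 0x1 = 0x0; word=0x188a
[14+:2] slot=3 & 0x3 = 0x3; word=0xd88a
word = 0xd88a → little-endian bytes:
  [0]=0x8a  [1]=0xd8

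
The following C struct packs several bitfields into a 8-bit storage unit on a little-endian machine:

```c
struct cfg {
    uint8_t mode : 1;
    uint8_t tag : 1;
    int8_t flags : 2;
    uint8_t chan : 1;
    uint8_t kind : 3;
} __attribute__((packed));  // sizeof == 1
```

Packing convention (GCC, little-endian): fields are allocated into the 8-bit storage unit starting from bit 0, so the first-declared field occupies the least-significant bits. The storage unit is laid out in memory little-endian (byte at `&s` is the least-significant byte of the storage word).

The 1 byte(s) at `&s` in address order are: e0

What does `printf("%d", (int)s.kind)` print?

7

[0]=0xe0 (little-endian) → word 0xe0
mode:1 @ bit 0 → (0xe0>>0)&0x1 = 0x0
tag:1 @ bit 1 → (0xe0>>1)&0x1 = 0x0
flags:2 @ bit 2 → (0xe0>>2)&0x3 = 0x0
chan:1 @ bit 4 → (0xe0>>4)&0x1 = 0x0
kind:3 @ bit 5 → (0xe0>>5)&0x7 = 0x7  ←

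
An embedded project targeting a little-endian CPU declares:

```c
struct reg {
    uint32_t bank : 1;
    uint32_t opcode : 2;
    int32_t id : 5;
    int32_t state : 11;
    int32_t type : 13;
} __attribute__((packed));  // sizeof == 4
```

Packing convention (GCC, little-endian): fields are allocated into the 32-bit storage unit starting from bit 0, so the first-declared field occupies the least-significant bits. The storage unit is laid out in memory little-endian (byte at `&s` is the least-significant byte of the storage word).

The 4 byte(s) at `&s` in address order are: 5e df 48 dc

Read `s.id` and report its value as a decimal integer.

11

[0]=0x5e [1]=0xdf [2]=0x48 [3]=0xdc (little-endian) → word 0xdc48df5e
bank:1 @ bit 0 → (0xdc48df5e>>0)&0x1 = 0x0
opcode:2 @ bit 1 → (0xdc48df5e>>1)&0x3 = 0x3
id:5 @ bit 3 → (0xdc48df5e>>3)&0x1f = 0xb  ←
state:11 @ bit 8 → (0xdc48df5e>>8)&0x7ff = 0xdf
type:13 @ bit 19 → (0xdc48df5e>>19)&0x1fff = 0x1b89
id signed 5b, MSB=0: value = 11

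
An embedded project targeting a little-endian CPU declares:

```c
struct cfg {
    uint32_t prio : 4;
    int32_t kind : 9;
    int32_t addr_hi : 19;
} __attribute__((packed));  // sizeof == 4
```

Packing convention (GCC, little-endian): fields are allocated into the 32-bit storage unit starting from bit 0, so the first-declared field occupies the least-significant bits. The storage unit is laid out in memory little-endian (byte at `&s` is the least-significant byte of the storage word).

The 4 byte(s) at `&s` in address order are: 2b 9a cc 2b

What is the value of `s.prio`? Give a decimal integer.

[0]=0x2b [1]=0x9a [2]=0xcc [3]=0x2b (little-endian) → word 0x2bcc9a2b
prio [0+:4] = (word>>0) & 0xf = 11  ←
kind [4+:9] = (word>>4) & 0x1ff = 418
addr_hi [13+:19] = (word>>13) & 0x7ffff = 89700

11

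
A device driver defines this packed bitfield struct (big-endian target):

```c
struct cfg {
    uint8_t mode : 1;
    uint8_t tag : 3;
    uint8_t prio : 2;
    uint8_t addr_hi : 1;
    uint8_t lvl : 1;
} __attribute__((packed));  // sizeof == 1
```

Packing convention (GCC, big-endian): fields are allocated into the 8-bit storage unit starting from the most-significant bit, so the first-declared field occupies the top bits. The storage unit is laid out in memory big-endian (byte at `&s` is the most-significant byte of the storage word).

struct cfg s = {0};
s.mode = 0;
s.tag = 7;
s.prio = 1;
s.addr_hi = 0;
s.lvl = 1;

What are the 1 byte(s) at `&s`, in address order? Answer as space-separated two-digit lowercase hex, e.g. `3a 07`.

75

mode:1 = 0 → 0x0 << 7 → word 0x00
tag:3 = 7 → 0x7 << 4 → word 0x70
prio:2 = 1 → 0x1 << 2 → word 0x74
addr_hi:1 = 0 → 0x0 << 1 → word 0x74
lvl:1 = 1 → 0x1 << 0 → word 0x75
word = 0x75 → big-endian bytes:
  [0]=0x75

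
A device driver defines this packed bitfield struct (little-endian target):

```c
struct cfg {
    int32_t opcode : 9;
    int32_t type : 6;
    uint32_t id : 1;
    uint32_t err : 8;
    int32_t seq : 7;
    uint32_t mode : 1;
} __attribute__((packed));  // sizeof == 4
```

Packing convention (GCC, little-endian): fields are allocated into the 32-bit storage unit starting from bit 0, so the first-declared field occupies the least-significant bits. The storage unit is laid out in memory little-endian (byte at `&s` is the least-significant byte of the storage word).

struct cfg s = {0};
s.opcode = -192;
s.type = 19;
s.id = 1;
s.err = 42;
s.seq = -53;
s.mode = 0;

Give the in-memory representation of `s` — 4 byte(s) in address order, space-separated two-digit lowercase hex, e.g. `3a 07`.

opcode:9 = -192 → 0x140 << 0 → word 0x00000140
type:6 = 19 → 0x13 << 9 → word 0x00002740
id:1 = 1 → 0x1 << 15 → word 0x0000a740
err:8 = 42 → 0x2a << 16 → word 0x002aa740
seq:7 = -53 → 0x4b << 24 → word 0x4b2aa740
mode:1 = 0 → 0x0 << 31 → word 0x4b2aa740
word = 0x4b2aa740 → little-endian bytes:
  [0]=0x40  [1]=0xa7  [2]=0x2a  [3]=0x4b

40 a7 2a 4b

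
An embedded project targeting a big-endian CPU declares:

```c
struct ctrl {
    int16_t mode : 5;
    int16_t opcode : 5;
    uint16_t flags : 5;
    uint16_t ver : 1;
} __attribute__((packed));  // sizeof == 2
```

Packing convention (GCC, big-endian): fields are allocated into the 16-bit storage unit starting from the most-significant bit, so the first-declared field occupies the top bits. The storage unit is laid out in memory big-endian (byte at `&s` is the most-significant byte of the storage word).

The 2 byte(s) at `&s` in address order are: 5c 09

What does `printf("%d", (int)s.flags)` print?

[0]=0x5c [1]=0x09 (big-endian) → word 0x5c09
mode [11+:5] = (word>>11) & 0x1f = 11
opcode [6+:5] = (word>>6) & 0x1f = 16
flags [1+:5] = (word>>1) & 0x1f = 4  ←
ver [0+:1] = (word>>0) & 0x1 = 1

4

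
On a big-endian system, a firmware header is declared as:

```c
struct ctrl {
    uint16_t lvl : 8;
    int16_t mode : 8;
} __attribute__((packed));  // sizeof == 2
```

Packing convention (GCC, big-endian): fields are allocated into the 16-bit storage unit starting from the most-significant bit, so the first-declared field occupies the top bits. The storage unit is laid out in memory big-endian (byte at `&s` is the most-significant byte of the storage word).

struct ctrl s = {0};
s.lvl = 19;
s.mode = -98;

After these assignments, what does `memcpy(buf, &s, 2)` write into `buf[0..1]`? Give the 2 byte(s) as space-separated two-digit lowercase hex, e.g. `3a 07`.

lvl:8 = 19 → 0x13 << 8 → word 0x1300
mode:8 = -98 → 0x9e << 0 → word 0x139e
word = 0x139e → big-endian bytes:
  [0]=0x13  [1]=0x9e

13 9e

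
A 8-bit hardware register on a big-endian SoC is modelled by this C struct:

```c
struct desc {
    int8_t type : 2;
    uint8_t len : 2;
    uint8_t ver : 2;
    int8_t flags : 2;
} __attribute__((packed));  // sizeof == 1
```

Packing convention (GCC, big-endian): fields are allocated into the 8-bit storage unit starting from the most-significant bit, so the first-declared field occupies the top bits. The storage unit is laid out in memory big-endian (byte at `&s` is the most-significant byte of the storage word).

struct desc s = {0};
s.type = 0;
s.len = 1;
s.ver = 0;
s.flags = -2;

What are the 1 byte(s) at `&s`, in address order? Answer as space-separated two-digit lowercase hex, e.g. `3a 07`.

[6+:2] type=0 & 0x3 = 0x0; word=0x00
[4+:2] len=1 & 0x3 = 0x1; word=0x10
[2+:2] ver=0 & 0x3 = 0x0; word=0x10
[0+:2] flags=-2 & 0x3 = 0x2; word=0x12
word = 0x12 → big-endian bytes:
  [0]=0x12

12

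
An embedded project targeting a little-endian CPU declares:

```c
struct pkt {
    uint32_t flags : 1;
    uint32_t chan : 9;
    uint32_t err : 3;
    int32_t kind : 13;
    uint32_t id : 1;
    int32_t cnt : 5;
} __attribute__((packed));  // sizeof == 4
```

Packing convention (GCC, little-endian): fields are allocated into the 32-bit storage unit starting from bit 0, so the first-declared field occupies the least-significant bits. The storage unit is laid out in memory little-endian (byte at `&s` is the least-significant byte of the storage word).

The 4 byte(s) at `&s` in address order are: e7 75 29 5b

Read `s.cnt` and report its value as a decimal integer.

11

[0]=0xe7 [1]=0x75 [2]=0x29 [3]=0x5b (little-endian) → word 0x5b2975e7
flags:1 @ bit 0 → (0x5b2975e7>>0)&0x1 = 0x1
chan:9 @ bit 1 → (0x5b2975e7>>1)&0x1ff = 0xf3
err:3 @ bit 10 → (0x5b2975e7>>10)&0x7 = 0x5
kind:13 @ bit 13 → (0x5b2975e7>>13)&0x1fff = 0x194b
id:1 @ bit 26 → (0x5b2975e7>>26)&0x1 = 0x0
cnt:5 @ bit 27 → (0x5b2975e7>>27)&0x1f = 0xb  ←
cnt signed 5b, MSB=0: value = 11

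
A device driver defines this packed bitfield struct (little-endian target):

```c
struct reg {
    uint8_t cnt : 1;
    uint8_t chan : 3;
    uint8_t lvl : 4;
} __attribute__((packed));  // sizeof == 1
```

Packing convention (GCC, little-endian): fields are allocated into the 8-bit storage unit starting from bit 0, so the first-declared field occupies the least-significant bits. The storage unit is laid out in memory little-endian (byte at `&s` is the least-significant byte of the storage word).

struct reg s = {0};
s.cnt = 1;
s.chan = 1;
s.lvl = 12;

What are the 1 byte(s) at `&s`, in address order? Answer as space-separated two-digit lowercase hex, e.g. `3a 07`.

[0+:1] cnt=1 & 0x1 = 0x1; word=0x01
[1+:3] chan=1 & 0x7 = 0x1; word=0x03
[4+:4] lvl=12 & 0xf = 0xc; word=0xc3
word = 0xc3 → little-endian bytes:
  [0]=0xc3

c3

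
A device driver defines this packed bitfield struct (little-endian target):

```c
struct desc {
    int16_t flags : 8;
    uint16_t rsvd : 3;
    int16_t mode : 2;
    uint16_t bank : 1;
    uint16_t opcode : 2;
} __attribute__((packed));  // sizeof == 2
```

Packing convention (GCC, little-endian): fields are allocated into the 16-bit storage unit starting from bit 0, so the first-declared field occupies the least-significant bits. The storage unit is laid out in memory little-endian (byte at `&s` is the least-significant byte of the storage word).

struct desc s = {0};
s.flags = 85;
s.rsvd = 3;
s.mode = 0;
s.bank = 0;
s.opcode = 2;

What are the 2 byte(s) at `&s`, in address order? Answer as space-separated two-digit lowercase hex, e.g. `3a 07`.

flags:8 = 85 → 0x55 << 0 → word 0x0055
rsvd:3 = 3 → 0x3 << 8 → word 0x0355
mode:2 = 0 → 0x0 << 11 → word 0x0355
bank:1 = 0 → 0x0 << 13 → word 0x0355
opcode:2 = 2 → 0x2 << 14 → word 0x8355
word = 0x8355 → little-endian bytes:
  [0]=0x55  [1]=0x83

55 83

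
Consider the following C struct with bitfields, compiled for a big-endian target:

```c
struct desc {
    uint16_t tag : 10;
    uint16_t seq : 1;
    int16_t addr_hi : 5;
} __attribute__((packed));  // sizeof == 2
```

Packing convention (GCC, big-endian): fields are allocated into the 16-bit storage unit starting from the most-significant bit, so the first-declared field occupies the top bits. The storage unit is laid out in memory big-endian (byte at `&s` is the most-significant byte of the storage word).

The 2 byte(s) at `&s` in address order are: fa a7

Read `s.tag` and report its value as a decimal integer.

1002

[0]=0xfa [1]=0xa7 (big-endian) → word 0xfaa7
tag:10 @ bit 6 → (0xfaa7>>6)&0x3ff = 0x3ea  ←
seq:1 @ bit 5 → (0xfaa7>>5)&0x1 = 0x1
addr_hi:5 @ bit 0 → (0xfaa7>>0)&0x1f = 0x7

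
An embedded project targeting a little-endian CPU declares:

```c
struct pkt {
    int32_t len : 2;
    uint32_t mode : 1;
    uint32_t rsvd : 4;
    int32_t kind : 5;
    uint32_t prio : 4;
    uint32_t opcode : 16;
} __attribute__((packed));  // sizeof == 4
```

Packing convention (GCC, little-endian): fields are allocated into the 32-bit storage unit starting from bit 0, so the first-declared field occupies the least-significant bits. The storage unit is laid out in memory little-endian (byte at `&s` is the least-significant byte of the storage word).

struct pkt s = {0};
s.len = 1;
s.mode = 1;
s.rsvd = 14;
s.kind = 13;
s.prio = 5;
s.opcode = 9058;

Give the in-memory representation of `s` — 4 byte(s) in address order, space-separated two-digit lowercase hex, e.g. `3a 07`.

[0+:2] len=1 & 0x3 = 0x1; word=0x00000001
[2+:1] mode=1 & 0x1 = 0x1; word=0x00000005
[3+:4] rsvd=14 & 0xf = 0xe; word=0x00000075
[7+:5] kind=13 & 0x1f = 0xd; word=0x000006f5
[12+:4] prio=5 & 0xf = 0x5; word=0x000056f5
[16+:16] opcode=9058 & 0xffff = 0x2362; word=0x236256f5
word = 0x236256f5 → little-endian bytes:
  [0]=0xf5  [1]=0x56  [2]=0x62  [3]=0x23

f5 56 62 23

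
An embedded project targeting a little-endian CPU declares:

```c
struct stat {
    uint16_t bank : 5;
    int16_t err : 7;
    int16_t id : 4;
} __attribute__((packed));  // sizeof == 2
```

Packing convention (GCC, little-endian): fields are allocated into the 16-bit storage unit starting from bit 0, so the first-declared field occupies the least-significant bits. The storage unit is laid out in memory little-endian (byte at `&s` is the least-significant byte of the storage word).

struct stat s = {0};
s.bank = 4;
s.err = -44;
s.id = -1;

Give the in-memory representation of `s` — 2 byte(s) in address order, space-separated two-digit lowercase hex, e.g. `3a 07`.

84 fa

bank (5b) val=4 bits=0x4 at bit 0: 0x0004
err (7b) val=-44 bits=0x54 at bit 5: 0x0a84
id (4b) val=-1 bits=0xf at bit 12: 0xfa84
word = 0xfa84 → little-endian bytes:
  [0]=0x84  [1]=0xfa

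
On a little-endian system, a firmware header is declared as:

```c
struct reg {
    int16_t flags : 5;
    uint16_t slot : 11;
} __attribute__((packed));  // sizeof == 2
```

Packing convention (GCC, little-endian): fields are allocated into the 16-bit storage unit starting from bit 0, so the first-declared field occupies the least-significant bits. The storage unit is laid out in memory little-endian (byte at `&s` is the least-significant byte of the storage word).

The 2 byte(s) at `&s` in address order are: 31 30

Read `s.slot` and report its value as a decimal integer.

385

[0]=0x31 [1]=0x30 (little-endian) → word 0x3031
flags [0+:5] = (word>>0) & 0x1f = 17
slot [5+:11] = (word>>5) & 0x7ff = 385  ←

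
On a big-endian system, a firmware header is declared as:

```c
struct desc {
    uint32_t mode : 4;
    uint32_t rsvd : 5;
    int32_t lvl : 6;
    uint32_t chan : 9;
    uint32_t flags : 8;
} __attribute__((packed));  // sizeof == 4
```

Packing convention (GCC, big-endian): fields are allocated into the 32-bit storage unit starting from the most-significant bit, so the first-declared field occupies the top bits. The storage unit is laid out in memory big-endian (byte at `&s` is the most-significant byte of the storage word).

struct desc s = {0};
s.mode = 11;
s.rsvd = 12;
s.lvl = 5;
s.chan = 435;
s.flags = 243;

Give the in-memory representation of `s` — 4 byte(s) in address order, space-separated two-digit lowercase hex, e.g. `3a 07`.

mode:4 = 11 → 0xb << 28 → word 0xb0000000
rsvd:5 = 12 → 0xc << 23 → word 0xb6000000
lvl:6 = 5 → 0x5 << 17 → word 0xb60a0000
chan:9 = 435 → 0x1b3 << 8 → word 0xb60bb300
flags:8 = 243 → 0xf3 << 0 → word 0xb60bb3f3
word = 0xb60bb3f3 → big-endian bytes:
  [0]=0xb6  [1]=0x0b  [2]=0xb3  [3]=0xf3

b6 0b b3 f3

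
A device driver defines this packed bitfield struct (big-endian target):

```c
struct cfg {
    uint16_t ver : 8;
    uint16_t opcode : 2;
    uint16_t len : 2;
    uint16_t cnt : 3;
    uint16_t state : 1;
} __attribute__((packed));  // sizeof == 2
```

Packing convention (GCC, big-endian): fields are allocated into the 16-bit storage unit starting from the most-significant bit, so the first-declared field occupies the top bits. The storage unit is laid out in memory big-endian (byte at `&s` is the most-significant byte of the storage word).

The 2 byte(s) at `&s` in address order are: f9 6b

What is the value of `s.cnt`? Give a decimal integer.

5

[0]=0xf9 [1]=0x6b (big-endian) → word 0xf96b
ver:8 @ bit 8 → (0xf96b>>8)&0xff = 0xf9
opcode:2 @ bit 6 → (0xf96b>>6)&0x3 = 0x1
len:2 @ bit 4 → (0xf96b>>4)&0x3 = 0x2
cnt:3 @ bit 1 → (0xf96b>>1)&0x7 = 0x5  ←
state:1 @ bit 0 → (0xf96b>>0)&0x1 = 0x1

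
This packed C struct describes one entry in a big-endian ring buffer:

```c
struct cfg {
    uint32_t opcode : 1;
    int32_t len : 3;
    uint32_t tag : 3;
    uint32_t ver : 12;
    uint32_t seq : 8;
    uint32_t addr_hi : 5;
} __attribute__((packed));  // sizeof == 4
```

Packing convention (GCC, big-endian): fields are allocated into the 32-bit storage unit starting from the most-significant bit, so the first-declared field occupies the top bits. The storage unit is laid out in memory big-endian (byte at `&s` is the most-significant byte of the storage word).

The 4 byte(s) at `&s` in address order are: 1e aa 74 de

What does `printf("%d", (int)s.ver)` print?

1363

[0]=0x1e [1]=0xaa [2]=0x74 [3]=0xde (big-endian) → word 0x1eaa74de
opcode [31+:1] = (word>>31) & 0x1 = 0
len [28+:3] = (word>>28) & 0x7 = 1
tag [25+:3] = (word>>25) & 0x7 = 7
ver [13+:12] = (word>>13) & 0xfff = 1363  ←
seq [5+:8] = (word>>5) & 0xff = 166
addr_hi [0+:5] = (word>>0) & 0x1f = 30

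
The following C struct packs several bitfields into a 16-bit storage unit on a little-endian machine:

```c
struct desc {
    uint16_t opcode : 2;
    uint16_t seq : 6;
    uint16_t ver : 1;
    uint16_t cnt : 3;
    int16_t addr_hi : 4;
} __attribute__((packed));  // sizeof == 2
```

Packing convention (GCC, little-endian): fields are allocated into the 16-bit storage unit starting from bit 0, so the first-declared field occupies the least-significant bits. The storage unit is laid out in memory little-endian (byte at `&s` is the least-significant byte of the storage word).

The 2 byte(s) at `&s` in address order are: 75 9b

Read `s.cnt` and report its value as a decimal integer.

[0]=0x75 [1]=0x9b (little-endian) → word 0x9b75
opcode:2 @ bit 0 → (0x9b75>>0)&0x3 = 0x1
seq:6 @ bit 2 → (0x9b75>>2)&0x3f = 0x1d
ver:1 @ bit 8 → (0x9b75>>8)&0x1 = 0x1
cnt:3 @ bit 9 → (0x9b75>>9)&0x7 = 0x5  ←
addr_hi:4 @ bit 12 → (0x9b75>>12)&0xf = 0x9

5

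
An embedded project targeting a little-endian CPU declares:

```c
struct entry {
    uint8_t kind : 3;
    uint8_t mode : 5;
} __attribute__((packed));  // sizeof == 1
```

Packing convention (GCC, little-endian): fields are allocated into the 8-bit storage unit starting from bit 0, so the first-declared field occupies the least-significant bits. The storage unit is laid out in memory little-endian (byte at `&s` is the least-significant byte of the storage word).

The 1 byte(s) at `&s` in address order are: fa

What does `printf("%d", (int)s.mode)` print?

31

[0]=0xfa (little-endian) → word 0xfa
kind [0+:3] = (word>>0) & 0x7 = 2
mode [3+:5] = (word>>3) & 0x1f = 31  ←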